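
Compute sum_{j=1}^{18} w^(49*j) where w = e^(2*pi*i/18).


Step 1: The sum sum_{j=1}^{n} w^(k*j) equals n if n | k, else 0.
Step 2: Here n = 18, k = 49
Step 3: Does n divide k? 18 | 49 -> False
Step 4: Sum = 0

0


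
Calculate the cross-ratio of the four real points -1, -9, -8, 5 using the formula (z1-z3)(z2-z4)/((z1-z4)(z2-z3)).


Step 1: (z1-z3)(z2-z4) = 7 * (-14) = -98
Step 2: (z1-z4)(z2-z3) = (-6) * (-1) = 6
Step 3: Cross-ratio = -98/6 = -49/3

-49/3


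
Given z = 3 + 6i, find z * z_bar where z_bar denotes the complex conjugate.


Step 1: conj(z) = 3 - 6i
Step 2: z * conj(z) = 3^2 + 6^2
Step 3: = 9 + 36 = 45

45


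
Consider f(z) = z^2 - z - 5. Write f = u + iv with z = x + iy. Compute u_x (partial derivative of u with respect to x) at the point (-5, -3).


Step 1: f(z) = (x+iy)^2 - (x+iy) - 5
Step 2: u = (x^2 - y^2) - x - 5
Step 3: u_x = 2x - 1
Step 4: At (-5, -3): u_x = -10 - 1 = -11

-11


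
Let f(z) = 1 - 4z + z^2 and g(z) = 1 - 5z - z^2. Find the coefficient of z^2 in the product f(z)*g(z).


Step 1: z^2 term in f*g comes from: (1)*(-z^2) + (-4z)*(-5z) + (z^2)*(1)
Step 2: = -1 + 20 + 1
Step 3: = 20

20


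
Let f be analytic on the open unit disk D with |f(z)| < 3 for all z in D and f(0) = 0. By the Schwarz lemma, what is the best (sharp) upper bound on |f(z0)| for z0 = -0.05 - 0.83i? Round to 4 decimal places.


Step 1: g = f/3 maps D -> D with g(0) = 0, so by the Schwarz lemma |g(z)| <= |z|, i.e. |f(z)| <= 3|z|; this is sharp (f(z) = 3z).
Step 2: |z0|^2 = (-0.05)^2 + (-0.83)^2 = 0.6914
Step 3: |z0| = sqrt(0.6914) = 0.831505
Step 4: Best bound = 3 * |z0| = 3 * 0.831505 = 2.4945

2.4945


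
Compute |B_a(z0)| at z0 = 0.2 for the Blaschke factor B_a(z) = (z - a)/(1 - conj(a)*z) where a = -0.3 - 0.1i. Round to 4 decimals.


Step 1: Numerator z0 - a = 0.2 - (-0.3 - 0.1i) = 0.5 + 0.1i
Step 2: Denominator 1 - conj(a)*z0 = 1 - (-0.3 + 0.1i)*0.2 = 1.06 - 0.02i
Step 3: |z0 - a|^2 = 0.5^2 + 0.1^2 = 0.26; |1 - conj(a)*z0|^2 = 1.06^2 + (-0.02)^2 = 1.124
Step 4: |B_a(0.2)| = sqrt(0.26 / 1.124) = sqrt(0.231317)
Step 5: = 0.481

0.481


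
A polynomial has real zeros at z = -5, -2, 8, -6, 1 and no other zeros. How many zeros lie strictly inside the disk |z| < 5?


Step 1: Check each root:
  z = -5: |-5| = 5 >= 5
  z = -2: |-2| = 2 < 5
  z = 8: |8| = 8 >= 5
  z = -6: |-6| = 6 >= 5
  z = 1: |1| = 1 < 5
Step 2: Count = 2

2


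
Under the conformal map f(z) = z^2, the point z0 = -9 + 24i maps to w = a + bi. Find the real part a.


Step 1: z0 = -9 + 24i
Step 2: z0^2 = (-9)^2 - 24^2 - 432i
Step 3: real part = 81 - 576 = -495

-495


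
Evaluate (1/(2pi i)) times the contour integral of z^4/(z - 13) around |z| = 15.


Step 1: f(z) = z^4, a = 13 is inside |z| = 15
Step 2: By Cauchy integral formula: (1/(2pi*i)) * integral = f(a)
Step 3: f(13) = 13^4 = 28561

28561


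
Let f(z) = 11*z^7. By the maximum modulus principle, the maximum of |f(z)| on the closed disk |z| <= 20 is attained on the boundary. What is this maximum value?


Step 1: On |z| = 20, |f(z)| = 11 * |z|^7 = 11 * 20^7
Step 2: By maximum modulus principle, maximum is on boundary.
Step 3: Maximum = 11 * 1280000000 = 14080000000

14080000000


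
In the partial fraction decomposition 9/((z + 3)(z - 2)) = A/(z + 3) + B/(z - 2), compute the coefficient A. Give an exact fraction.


Step 1: Multiply both sides by (z + 3) and set z = -3
Step 2: A = 9 / (-3 - 2)
Step 3: A = 9 / (-5)
Step 4: A = -9/5

-9/5


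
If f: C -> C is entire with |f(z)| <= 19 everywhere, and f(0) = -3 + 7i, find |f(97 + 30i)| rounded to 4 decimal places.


Step 1: By Liouville's theorem, a bounded entire function is constant.
Step 2: f(z) = f(0) = -3 + 7i for all z.
Step 3: |f(w)| = |-3 + 7i| = sqrt(9 + 49)
Step 4: = 7.6158

7.6158


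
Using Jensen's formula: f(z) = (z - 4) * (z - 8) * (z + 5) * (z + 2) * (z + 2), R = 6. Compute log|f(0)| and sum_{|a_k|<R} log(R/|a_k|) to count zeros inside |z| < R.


Jensen's formula: (1/2pi)*integral log|f(Re^it)|dt = log|f(0)| + sum_{|a_k|<R} log(R/|a_k|)
Step 1: f(0) = (-4) * (-8) * 5 * 2 * 2 = 640
Step 2: log|f(0)| = log|4| + log|8| + log|-5| + log|-2| + log|-2| = 6.4615
Step 3: Zeros inside |z| < 6: 4, -5, -2, -2
Step 4: Jensen sum = log(6/4) + log(6/5) + log(6/2) + log(6/2) = 2.785
Step 5: n(R) = number of terms in the Jensen sum = count of zeros inside |z| < 6 = 4

4


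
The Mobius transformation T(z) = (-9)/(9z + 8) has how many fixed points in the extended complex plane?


Step 1: Fixed points satisfy T(z) = z
Step 2: 9z^2 + 8z + 9 = 0
Step 3: Discriminant = 8^2 - 4*9*9 = -260
Step 4: Number of fixed points = 2

2


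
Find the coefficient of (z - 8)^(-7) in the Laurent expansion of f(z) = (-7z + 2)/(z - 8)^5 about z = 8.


Step 1: Write the numerator in powers of (z - 8): -7z + 2 = -7(z - 8) + (-7*8 + 2) = -7(z - 8) - 54
Step 2: Divide by (z - 8)^5: f(z) = -54(z - 8)^(-5) - 7(z - 8)^(-4)
Step 3: This finite sum is the Laurent series of f about z = 8.
Step 4: Only the powers -5 and -4 appear, so the coefficient of (z - 8)^(-7) = 0

0


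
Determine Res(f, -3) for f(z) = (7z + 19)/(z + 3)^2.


Step 1: Pole of order 2 at z = -3
Step 2: Res = lim d/dz [(z + 3)^2 * f(z)] as z -> -3
Step 3: (z + 3)^2 * f(z) = 7z + 19
Step 4: d/dz[7z + 19] = 7

7


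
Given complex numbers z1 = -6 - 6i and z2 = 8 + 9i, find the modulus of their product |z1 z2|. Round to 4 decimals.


Step 1: |z1| = sqrt((-6)^2 + (-6)^2) = sqrt(72)
Step 2: |z2| = sqrt(8^2 + 9^2) = sqrt(145)
Step 3: |z1*z2| = |z1|*|z2| = sqrt(72) * sqrt(145) = sqrt(72 * 145) = sqrt(10440)
Step 4: = 102.1763

102.1763


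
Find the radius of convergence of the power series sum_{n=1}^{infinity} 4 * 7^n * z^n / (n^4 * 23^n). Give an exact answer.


Step 1: General term a_n = 4 * 7^n / (n^4 * 23^n)
Step 2: By the root test, |a_n|^(1/n) = 4^(1/n) * 7 / (n^(4/n) * 23) -> 7/23 as n -> infinity (since 4^(1/n) -> 1 and n^(4/n) -> 1)
Step 3: R = 1/lim|a_n|^(1/n) = 23/7

23/7


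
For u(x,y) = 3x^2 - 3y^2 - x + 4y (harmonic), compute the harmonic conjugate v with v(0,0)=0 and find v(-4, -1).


Step 1: v_x = -u_y = 6y - 4
Step 2: v_y = u_x = 6x - 1
Step 3: v = 6xy - 4x - y + C
Step 4: v(0,0) = 0 => C = 0
Step 5: v(-4, -1) = 41

41


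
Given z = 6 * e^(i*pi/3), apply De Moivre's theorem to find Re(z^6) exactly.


Step 1: By De Moivre's theorem, z^6 = 6^6 * e^(i*6*pi/3) = 46656 * (cos(2*pi) + i*sin(2*pi))
Step 2: |z|^6 = 6^6 = 46656
Step 3: Reduce the angle mod 2*pi: 2*pi - 2*pi = 0
Step 4: cos(0) = 1
Step 5: Re(z^6) = 46656 * 1 = 46656

46656


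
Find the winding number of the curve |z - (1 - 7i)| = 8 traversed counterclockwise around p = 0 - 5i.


Step 1: Center c = (1, -7), radius = 8
Step 2: |p - c|^2 = (-1)^2 + 2^2 = 5
Step 3: r^2 = 64
Step 4: |p-c| < r so winding number = 1

1


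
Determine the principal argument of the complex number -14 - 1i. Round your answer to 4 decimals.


Step 1: z = -14 - 1i
Step 2: arg(z) = atan2(-1, -14)
Step 3: arg(z) = -3.0703

-3.0703


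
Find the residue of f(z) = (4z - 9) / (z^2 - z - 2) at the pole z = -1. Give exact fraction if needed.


Step 1: Q(z) = z^2 - z - 2 = (z + 1)(z - 2)
Step 2: Q'(z) = 2z - 1
Step 3: Q'(-1) = -3, P(-1) = -13
Step 4: Res = P(-1)/Q'(-1) = -13/(-3) = 13/3

13/3


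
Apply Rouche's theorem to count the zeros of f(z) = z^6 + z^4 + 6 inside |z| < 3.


Step 1: On |z| = 3 the three terms have sizes |z^6| = 3^6 = 729, |z^4| = 3^4 = 81, |6| = 6
Step 2: The dominant term is g(z) = z^6; let h(z) = z^4 + 6 so f = g + h
Step 3: On |z| = 3: |g| = 729 and |h| <= 81 + 6 = 87
Step 4: Since 729 > 87, |h| < |g| on |z| = 3, so by Rouche f has the same number of zeros as g inside |z| < 3
Step 5: g(z) = z^6 has 6 zeros (all at the origin) inside |z| < 3. Answer = 6

6


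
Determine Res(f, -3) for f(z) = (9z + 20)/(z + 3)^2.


Step 1: Pole of order 2 at z = -3
Step 2: Res = lim d/dz [(z + 3)^2 * f(z)] as z -> -3
Step 3: (z + 3)^2 * f(z) = 9z + 20
Step 4: d/dz[9z + 20] = 9

9


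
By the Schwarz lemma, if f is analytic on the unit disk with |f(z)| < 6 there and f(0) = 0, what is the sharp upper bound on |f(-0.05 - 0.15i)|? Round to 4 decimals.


Step 1: g = f/6 maps D -> D with g(0) = 0, so by the Schwarz lemma |g(z)| <= |z|, i.e. |f(z)| <= 6|z|; this is sharp (f(z) = 6z).
Step 2: |z0|^2 = (-0.05)^2 + (-0.15)^2 = 0.025
Step 3: |z0| = sqrt(0.025) = 0.158114
Step 4: Best bound = 6 * |z0| = 6 * 0.158114 = 0.9487

0.9487


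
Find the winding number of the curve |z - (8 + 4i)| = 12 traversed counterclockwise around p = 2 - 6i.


Step 1: Center c = (8, 4), radius = 12
Step 2: |p - c|^2 = (-6)^2 + (-10)^2 = 136
Step 3: r^2 = 144
Step 4: |p-c| < r so winding number = 1

1


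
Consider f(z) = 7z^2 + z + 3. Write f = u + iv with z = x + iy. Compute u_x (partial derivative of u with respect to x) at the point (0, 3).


Step 1: f(z) = 7(x+iy)^2 + (x+iy) + 3
Step 2: u = 7(x^2 - y^2) + x + 3
Step 3: u_x = 14x + 1
Step 4: At (0, 3): u_x = 0 + 1 = 1

1


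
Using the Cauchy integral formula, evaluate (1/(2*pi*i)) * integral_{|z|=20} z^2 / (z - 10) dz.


Step 1: f(z) = z^2, a = 10 is inside |z| = 20
Step 2: By Cauchy integral formula: (1/(2pi*i)) * integral = f(a)
Step 3: f(10) = 10^2 = 100

100


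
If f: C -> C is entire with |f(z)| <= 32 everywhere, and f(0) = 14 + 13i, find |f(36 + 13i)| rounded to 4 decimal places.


Step 1: By Liouville's theorem, a bounded entire function is constant.
Step 2: f(z) = f(0) = 14 + 13i for all z.
Step 3: |f(w)| = |14 + 13i| = sqrt(196 + 169)
Step 4: = 19.105

19.105


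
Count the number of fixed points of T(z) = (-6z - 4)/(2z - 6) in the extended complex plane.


Step 1: Fixed points satisfy T(z) = z
Step 2: 2z^2 + 4 = 0
Step 3: Discriminant = 0^2 - 4*2*4 = -32
Step 4: Number of fixed points = 2

2


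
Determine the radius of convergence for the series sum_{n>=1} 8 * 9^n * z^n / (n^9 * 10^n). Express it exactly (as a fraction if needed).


Step 1: General term a_n = 8 * 9^n / (n^9 * 10^n)
Step 2: By the root test, |a_n|^(1/n) = 8^(1/n) * 9 / (n^(9/n) * 10) -> 9/10 as n -> infinity (since 8^(1/n) -> 1 and n^(9/n) -> 1)
Step 3: R = 1/lim|a_n|^(1/n) = 10/9

10/9


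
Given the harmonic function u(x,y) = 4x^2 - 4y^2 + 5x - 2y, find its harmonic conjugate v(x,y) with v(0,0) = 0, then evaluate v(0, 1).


Step 1: v_x = -u_y = 8y + 2
Step 2: v_y = u_x = 8x + 5
Step 3: v = 8xy + 2x + 5y + C
Step 4: v(0,0) = 0 => C = 0
Step 5: v(0, 1) = 5

5


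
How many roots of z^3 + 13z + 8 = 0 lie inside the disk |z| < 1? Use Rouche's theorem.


Step 1: On |z| = 1 the three terms have sizes |z^3| = 1^3 = 1, |13z| = 13*1 = 13, |8| = 8
Step 2: The dominant term is g(z) = 13z; let h(z) = z^3 + 8 so f = g + h
Step 3: On |z| = 1: |g| = 13 and |h| <= 1 + 8 = 9
Step 4: Since 13 > 9, |h| < |g| on |z| = 1, so by Rouche f has the same number of zeros as g inside |z| < 1
Step 5: g(z) = 13z has 1 zero (at the origin, multiplicity 1) inside |z| < 1. Answer = 1

1


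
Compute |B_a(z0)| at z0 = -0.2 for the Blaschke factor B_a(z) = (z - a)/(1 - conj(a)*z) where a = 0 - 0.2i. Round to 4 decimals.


Step 1: Numerator z0 - a = -0.2 - (0 - 0.2i) = -0.2 + 0.2i
Step 2: Denominator 1 - conj(a)*z0 = 1 - (0 + 0.2i)*(-0.2) = 1 + 0.04i
Step 3: |z0 - a|^2 = (-0.2)^2 + 0.2^2 = 0.08; |1 - conj(a)*z0|^2 = 1^2 + 0.04^2 = 1.0016
Step 4: |B_a(-0.2)| = sqrt(0.08 / 1.0016) = sqrt(0.079872)
Step 5: = 0.2826

0.2826


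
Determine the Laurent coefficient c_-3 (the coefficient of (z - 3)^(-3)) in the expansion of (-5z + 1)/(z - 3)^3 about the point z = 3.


Step 1: Write the numerator in powers of (z - 3): -5z + 1 = -5(z - 3) + (-5*3 + 1) = -5(z - 3) - 14
Step 2: Divide by (z - 3)^3: f(z) = -14(z - 3)^(-3) - 5(z - 3)^(-2)
Step 3: This finite sum is the Laurent series of f about z = 3.
Step 4: Coefficient of (z - 3)^(-3) = -5*3 + 1 = -14

-14


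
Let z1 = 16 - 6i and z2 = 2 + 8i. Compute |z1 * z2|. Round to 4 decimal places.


Step 1: |z1| = sqrt(16^2 + (-6)^2) = sqrt(292)
Step 2: |z2| = sqrt(2^2 + 8^2) = sqrt(68)
Step 3: |z1*z2| = |z1|*|z2| = sqrt(292) * sqrt(68) = sqrt(292 * 68) = sqrt(19856)
Step 4: = 140.9113

140.9113


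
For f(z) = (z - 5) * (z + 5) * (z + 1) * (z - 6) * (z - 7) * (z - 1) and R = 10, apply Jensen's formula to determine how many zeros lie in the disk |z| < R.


Jensen's formula: (1/2pi)*integral log|f(Re^it)|dt = log|f(0)| + sum_{|a_k|<R} log(R/|a_k|)
Step 1: f(0) = (-5) * 5 * 1 * (-6) * (-7) * (-1) = 1050
Step 2: log|f(0)| = log|5| + log|-5| + log|-1| + log|6| + log|7| + log|1| = 6.9565
Step 3: Zeros inside |z| < 10: 5, -5, -1, 6, 7, 1
Step 4: Jensen sum = log(10/5) + log(10/5) + log(10/1) + log(10/6) + log(10/7) + log(10/1) = 6.859
Step 5: n(R) = number of terms in the Jensen sum = count of zeros inside |z| < 10 = 6

6


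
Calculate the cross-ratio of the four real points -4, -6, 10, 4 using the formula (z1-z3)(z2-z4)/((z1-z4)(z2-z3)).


Step 1: (z1-z3)(z2-z4) = (-14) * (-10) = 140
Step 2: (z1-z4)(z2-z3) = (-8) * (-16) = 128
Step 3: Cross-ratio = 140/128 = 35/32

35/32


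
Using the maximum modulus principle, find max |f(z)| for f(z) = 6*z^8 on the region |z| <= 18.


Step 1: On |z| = 18, |f(z)| = 6 * |z|^8 = 6 * 18^8
Step 2: By maximum modulus principle, maximum is on boundary.
Step 3: Maximum = 6 * 11019960576 = 66119763456

66119763456


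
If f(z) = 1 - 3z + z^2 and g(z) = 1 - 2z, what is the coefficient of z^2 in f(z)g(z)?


Step 1: z^2 term in f*g comes from: (1)*(0) + (-3z)*(-2z) + (z^2)*(1)
Step 2: = 0 + 6 + 1
Step 3: = 7

7


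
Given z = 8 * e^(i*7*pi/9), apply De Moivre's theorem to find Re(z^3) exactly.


Step 1: By De Moivre's theorem, z^3 = 8^3 * e^(i*3*7*pi/9) = 512 * (cos(7*pi/3) + i*sin(7*pi/3))
Step 2: |z|^3 = 8^3 = 512
Step 3: Reduce the angle mod 2*pi: 7*pi/3 - 2*pi = pi/3
Step 4: cos(pi/3) = 1/2
Step 5: Re(z^3) = 512 * 1/2 = 256

256


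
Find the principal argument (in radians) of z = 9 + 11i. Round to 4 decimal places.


Step 1: z = 9 + 11i
Step 2: arg(z) = atan2(11, 9)
Step 3: arg(z) = 0.8851

0.8851


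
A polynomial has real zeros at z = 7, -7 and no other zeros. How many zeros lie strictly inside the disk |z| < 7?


Step 1: Check each root:
  z = 7: |7| = 7 >= 7
  z = -7: |-7| = 7 >= 7
Step 2: Count = 0

0


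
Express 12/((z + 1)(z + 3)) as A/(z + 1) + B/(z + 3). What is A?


Step 1: Multiply both sides by (z + 1) and set z = -1
Step 2: A = 12 / (-1 + 3)
Step 3: A = 12 / 2
Step 4: A = 6

6


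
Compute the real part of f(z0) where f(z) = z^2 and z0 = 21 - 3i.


Step 1: z0 = 21 - 3i
Step 2: z0^2 = 21^2 - (-3)^2 - 126i
Step 3: real part = 441 - 9 = 432

432


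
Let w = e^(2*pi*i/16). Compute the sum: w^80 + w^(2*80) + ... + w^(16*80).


Step 1: The sum sum_{j=1}^{n} w^(k*j) equals n if n | k, else 0.
Step 2: Here n = 16, k = 80
Step 3: Does n divide k? 16 | 80 -> True
Step 4: Sum = 16

16


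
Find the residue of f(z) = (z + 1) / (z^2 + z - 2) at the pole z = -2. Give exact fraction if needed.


Step 1: Q(z) = z^2 + z - 2 = (z + 2)(z - 1)
Step 2: Q'(z) = 2z + 1
Step 3: Q'(-2) = -3, P(-2) = -1
Step 4: Res = P(-2)/Q'(-2) = -1/(-3) = 1/3

1/3


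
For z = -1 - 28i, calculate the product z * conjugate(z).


Step 1: conj(z) = -1 + 28i
Step 2: z * conj(z) = (-1)^2 + (-28)^2
Step 3: = 1 + 784 = 785

785


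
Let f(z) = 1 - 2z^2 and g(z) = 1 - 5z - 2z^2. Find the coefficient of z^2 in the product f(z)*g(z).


Step 1: z^2 term in f*g comes from: (1)*(-2z^2) + (0)*(-5z) + (-2z^2)*(1)
Step 2: = -2 + 0 - 2
Step 3: = -4

-4


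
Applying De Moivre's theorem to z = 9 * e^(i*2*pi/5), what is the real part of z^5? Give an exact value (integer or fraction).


Step 1: By De Moivre's theorem, z^5 = 9^5 * e^(i*5*2*pi/5) = 59049 * (cos(2*pi) + i*sin(2*pi))
Step 2: |z|^5 = 9^5 = 59049
Step 3: Reduce the angle mod 2*pi: 2*pi - 2*pi = 0
Step 4: cos(0) = 1
Step 5: Re(z^5) = 59049 * 1 = 59049

59049


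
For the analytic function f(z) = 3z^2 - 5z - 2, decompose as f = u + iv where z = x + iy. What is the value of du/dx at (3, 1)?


Step 1: f(z) = 3(x+iy)^2 - 5(x+iy) - 2
Step 2: u = 3(x^2 - y^2) - 5x - 2
Step 3: u_x = 6x - 5
Step 4: At (3, 1): u_x = 18 - 5 = 13

13


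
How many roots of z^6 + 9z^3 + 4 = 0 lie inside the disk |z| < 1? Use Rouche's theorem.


Step 1: On |z| = 1 the three terms have sizes |z^6| = 1^6 = 1, |9z^3| = 9*1^3 = 9, |4| = 4
Step 2: The dominant term is g(z) = 9z^3; let h(z) = z^6 + 4 so f = g + h
Step 3: On |z| = 1: |g| = 9 and |h| <= 1 + 4 = 5
Step 4: Since 9 > 5, |h| < |g| on |z| = 1, so by Rouche f has the same number of zeros as g inside |z| < 1
Step 5: g(z) = 9z^3 has 3 zeros (at the origin, multiplicity 3) inside |z| < 1. Answer = 3

3


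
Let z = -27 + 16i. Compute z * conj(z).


Step 1: conj(z) = -27 - 16i
Step 2: z * conj(z) = (-27)^2 + 16^2
Step 3: = 729 + 256 = 985

985


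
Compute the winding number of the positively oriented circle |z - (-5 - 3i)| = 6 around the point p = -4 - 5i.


Step 1: Center c = (-5, -3), radius = 6
Step 2: |p - c|^2 = 1^2 + (-2)^2 = 5
Step 3: r^2 = 36
Step 4: |p-c| < r so winding number = 1

1


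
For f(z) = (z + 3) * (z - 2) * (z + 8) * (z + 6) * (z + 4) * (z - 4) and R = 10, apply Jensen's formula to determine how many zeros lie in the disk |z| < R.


Jensen's formula: (1/2pi)*integral log|f(Re^it)|dt = log|f(0)| + sum_{|a_k|<R} log(R/|a_k|)
Step 1: f(0) = 3 * (-2) * 8 * 6 * 4 * (-4) = 4608
Step 2: log|f(0)| = log|-3| + log|2| + log|-8| + log|-6| + log|-4| + log|4| = 8.4355
Step 3: Zeros inside |z| < 10: -3, 2, -8, -6, -4, 4
Step 4: Jensen sum = log(10/3) + log(10/2) + log(10/8) + log(10/6) + log(10/4) + log(10/4) = 5.38
Step 5: n(R) = number of terms in the Jensen sum = count of zeros inside |z| < 10 = 6

6


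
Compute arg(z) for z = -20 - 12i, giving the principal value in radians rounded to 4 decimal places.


Step 1: z = -20 - 12i
Step 2: arg(z) = atan2(-12, -20)
Step 3: arg(z) = -2.6012

-2.6012


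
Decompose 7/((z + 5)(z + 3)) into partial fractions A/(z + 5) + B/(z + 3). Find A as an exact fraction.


Step 1: Multiply both sides by (z + 5) and set z = -5
Step 2: A = 7 / (-5 + 3)
Step 3: A = 7 / (-2)
Step 4: A = -7/2

-7/2


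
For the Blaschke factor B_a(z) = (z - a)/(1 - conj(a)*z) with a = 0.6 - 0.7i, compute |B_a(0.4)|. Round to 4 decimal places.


Step 1: Numerator z0 - a = 0.4 - (0.6 - 0.7i) = -0.2 + 0.7i
Step 2: Denominator 1 - conj(a)*z0 = 1 - (0.6 + 0.7i)*0.4 = 0.76 - 0.28i
Step 3: |z0 - a|^2 = (-0.2)^2 + 0.7^2 = 0.53; |1 - conj(a)*z0|^2 = 0.76^2 + (-0.28)^2 = 0.656
Step 4: |B_a(0.4)| = sqrt(0.53 / 0.656) = sqrt(0.807927)
Step 5: = 0.8988

0.8988


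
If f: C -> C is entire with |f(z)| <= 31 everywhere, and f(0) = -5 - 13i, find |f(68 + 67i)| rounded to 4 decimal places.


Step 1: By Liouville's theorem, a bounded entire function is constant.
Step 2: f(z) = f(0) = -5 - 13i for all z.
Step 3: |f(w)| = |-5 - 13i| = sqrt(25 + 169)
Step 4: = 13.9284

13.9284


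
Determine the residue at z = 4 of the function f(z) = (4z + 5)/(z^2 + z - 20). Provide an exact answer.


Step 1: Q(z) = z^2 + z - 20 = (z - 4)(z + 5)
Step 2: Q'(z) = 2z + 1
Step 3: Q'(4) = 9, P(4) = 21
Step 4: Res = P(4)/Q'(4) = 21/9 = 7/3

7/3


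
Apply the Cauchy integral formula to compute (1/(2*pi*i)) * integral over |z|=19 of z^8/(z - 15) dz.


Step 1: f(z) = z^8, a = 15 is inside |z| = 19
Step 2: By Cauchy integral formula: (1/(2pi*i)) * integral = f(a)
Step 3: f(15) = 15^8 = 2562890625

2562890625


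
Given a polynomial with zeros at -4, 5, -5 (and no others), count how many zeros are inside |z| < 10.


Step 1: Check each root:
  z = -4: |-4| = 4 < 10
  z = 5: |5| = 5 < 10
  z = -5: |-5| = 5 < 10
Step 2: Count = 3

3


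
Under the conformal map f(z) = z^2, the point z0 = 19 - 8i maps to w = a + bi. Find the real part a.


Step 1: z0 = 19 - 8i
Step 2: z0^2 = 19^2 - (-8)^2 - 304i
Step 3: real part = 361 - 64 = 297

297


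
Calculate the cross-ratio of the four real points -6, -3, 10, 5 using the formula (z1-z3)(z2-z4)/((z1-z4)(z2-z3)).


Step 1: (z1-z3)(z2-z4) = (-16) * (-8) = 128
Step 2: (z1-z4)(z2-z3) = (-11) * (-13) = 143
Step 3: Cross-ratio = 128/143 = 128/143

128/143


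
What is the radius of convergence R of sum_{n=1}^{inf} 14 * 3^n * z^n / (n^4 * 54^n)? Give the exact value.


Step 1: General term a_n = 14 * 3^n / (n^4 * 54^n)
Step 2: By the root test, |a_n|^(1/n) = 14^(1/n) * 3 / (n^(4/n) * 54) -> 3/54 as n -> infinity (since 14^(1/n) -> 1 and n^(4/n) -> 1)
Step 3: R = 1/lim|a_n|^(1/n) = 54/3 = 18

18


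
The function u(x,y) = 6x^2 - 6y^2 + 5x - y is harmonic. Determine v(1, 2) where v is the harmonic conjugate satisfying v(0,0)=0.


Step 1: v_x = -u_y = 12y + 1
Step 2: v_y = u_x = 12x + 5
Step 3: v = 12xy + x + 5y + C
Step 4: v(0,0) = 0 => C = 0
Step 5: v(1, 2) = 35

35


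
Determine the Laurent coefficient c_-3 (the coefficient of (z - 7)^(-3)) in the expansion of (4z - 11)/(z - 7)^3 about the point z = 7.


Step 1: Write the numerator in powers of (z - 7): 4z - 11 = 4(z - 7) + (4*7 - 11) = 4(z - 7) + 17
Step 2: Divide by (z - 7)^3: f(z) = 17(z - 7)^(-3) + 4(z - 7)^(-2)
Step 3: This finite sum is the Laurent series of f about z = 7.
Step 4: Coefficient of (z - 7)^(-3) = 4*7 - 11 = 17

17


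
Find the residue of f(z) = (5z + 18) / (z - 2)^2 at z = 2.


Step 1: Pole of order 2 at z = 2
Step 2: Res = lim d/dz [(z - 2)^2 * f(z)] as z -> 2
Step 3: (z - 2)^2 * f(z) = 5z + 18
Step 4: d/dz[5z + 18] = 5

5


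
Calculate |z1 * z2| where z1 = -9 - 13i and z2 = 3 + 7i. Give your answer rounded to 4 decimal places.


Step 1: |z1| = sqrt((-9)^2 + (-13)^2) = sqrt(250)
Step 2: |z2| = sqrt(3^2 + 7^2) = sqrt(58)
Step 3: |z1*z2| = |z1|*|z2| = sqrt(250) * sqrt(58) = sqrt(250 * 58) = sqrt(14500)
Step 4: = 120.4159

120.4159


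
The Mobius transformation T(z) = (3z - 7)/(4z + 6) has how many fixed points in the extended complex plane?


Step 1: Fixed points satisfy T(z) = z
Step 2: 4z^2 + 3z + 7 = 0
Step 3: Discriminant = 3^2 - 4*4*7 = -103
Step 4: Number of fixed points = 2

2


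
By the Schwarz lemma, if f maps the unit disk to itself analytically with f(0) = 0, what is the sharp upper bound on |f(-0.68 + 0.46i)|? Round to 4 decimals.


Step 1: Schwarz lemma: if f: D -> D is analytic with f(0) = 0, then |f(z)| <= |z| for all z in D, and this is sharp (f(z) = z).
Step 2: |z0|^2 = (-0.68)^2 + 0.46^2 = 0.674
Step 3: |z0| = sqrt(0.674) = 0.820975
Step 4: Best bound = |z0| = 0.821

0.821


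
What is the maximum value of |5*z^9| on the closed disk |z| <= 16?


Step 1: On |z| = 16, |f(z)| = 5 * |z|^9 = 5 * 16^9
Step 2: By maximum modulus principle, maximum is on boundary.
Step 3: Maximum = 5 * 68719476736 = 343597383680

343597383680


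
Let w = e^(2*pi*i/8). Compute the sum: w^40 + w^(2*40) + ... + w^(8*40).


Step 1: The sum sum_{j=1}^{n} w^(k*j) equals n if n | k, else 0.
Step 2: Here n = 8, k = 40
Step 3: Does n divide k? 8 | 40 -> True
Step 4: Sum = 8

8


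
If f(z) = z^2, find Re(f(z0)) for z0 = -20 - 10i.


Step 1: z0 = -20 - 10i
Step 2: z0^2 = (-20)^2 - (-10)^2 + 400i
Step 3: real part = 400 - 100 = 300

300


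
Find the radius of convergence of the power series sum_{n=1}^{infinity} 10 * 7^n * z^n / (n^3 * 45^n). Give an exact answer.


Step 1: General term a_n = 10 * 7^n / (n^3 * 45^n)
Step 2: By the root test, |a_n|^(1/n) = 10^(1/n) * 7 / (n^(3/n) * 45) -> 7/45 as n -> infinity (since 10^(1/n) -> 1 and n^(3/n) -> 1)
Step 3: R = 1/lim|a_n|^(1/n) = 45/7

45/7


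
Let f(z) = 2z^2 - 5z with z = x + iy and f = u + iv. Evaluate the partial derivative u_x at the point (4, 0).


Step 1: f(z) = 2(x+iy)^2 - 5(x+iy) + 0
Step 2: u = 2(x^2 - y^2) - 5x + 0
Step 3: u_x = 4x - 5
Step 4: At (4, 0): u_x = 16 - 5 = 11

11


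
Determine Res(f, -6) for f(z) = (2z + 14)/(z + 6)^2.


Step 1: Pole of order 2 at z = -6
Step 2: Res = lim d/dz [(z + 6)^2 * f(z)] as z -> -6
Step 3: (z + 6)^2 * f(z) = 2z + 14
Step 4: d/dz[2z + 14] = 2

2


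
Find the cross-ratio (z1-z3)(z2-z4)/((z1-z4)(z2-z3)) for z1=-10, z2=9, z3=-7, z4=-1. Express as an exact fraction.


Step 1: (z1-z3)(z2-z4) = (-3) * 10 = -30
Step 2: (z1-z4)(z2-z3) = (-9) * 16 = -144
Step 3: Cross-ratio = 30/144 = 5/24

5/24


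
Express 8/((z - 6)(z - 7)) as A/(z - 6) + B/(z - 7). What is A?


Step 1: Multiply both sides by (z - 6) and set z = 6
Step 2: A = 8 / (6 - 7)
Step 3: A = 8 / (-1)
Step 4: A = -8

-8


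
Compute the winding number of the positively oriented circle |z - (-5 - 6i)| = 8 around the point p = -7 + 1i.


Step 1: Center c = (-5, -6), radius = 8
Step 2: |p - c|^2 = (-2)^2 + 7^2 = 53
Step 3: r^2 = 64
Step 4: |p-c| < r so winding number = 1

1


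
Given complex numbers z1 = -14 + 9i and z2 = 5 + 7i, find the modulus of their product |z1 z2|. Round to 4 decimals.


Step 1: |z1| = sqrt((-14)^2 + 9^2) = sqrt(277)
Step 2: |z2| = sqrt(5^2 + 7^2) = sqrt(74)
Step 3: |z1*z2| = |z1|*|z2| = sqrt(277) * sqrt(74) = sqrt(277 * 74) = sqrt(20498)
Step 4: = 143.1712

143.1712


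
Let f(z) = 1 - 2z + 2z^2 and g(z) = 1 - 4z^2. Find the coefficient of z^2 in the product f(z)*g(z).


Step 1: z^2 term in f*g comes from: (1)*(-4z^2) + (-2z)*(0) + (2z^2)*(1)
Step 2: = -4 + 0 + 2
Step 3: = -2

-2


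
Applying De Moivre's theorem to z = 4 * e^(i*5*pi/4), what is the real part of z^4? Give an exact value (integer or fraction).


Step 1: By De Moivre's theorem, z^4 = 4^4 * e^(i*4*5*pi/4) = 256 * (cos(5*pi) + i*sin(5*pi))
Step 2: |z|^4 = 4^4 = 256
Step 3: Reduce the angle mod 2*pi: 5*pi - 4*pi = pi
Step 4: cos(pi) = -1
Step 5: Re(z^4) = 256 * (-1) = -256

-256


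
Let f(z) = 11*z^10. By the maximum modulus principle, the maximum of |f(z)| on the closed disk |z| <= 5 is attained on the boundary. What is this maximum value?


Step 1: On |z| = 5, |f(z)| = 11 * |z|^10 = 11 * 5^10
Step 2: By maximum modulus principle, maximum is on boundary.
Step 3: Maximum = 11 * 9765625 = 107421875

107421875


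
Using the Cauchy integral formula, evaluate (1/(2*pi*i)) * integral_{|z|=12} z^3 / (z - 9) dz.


Step 1: f(z) = z^3, a = 9 is inside |z| = 12
Step 2: By Cauchy integral formula: (1/(2pi*i)) * integral = f(a)
Step 3: f(9) = 9^3 = 729

729


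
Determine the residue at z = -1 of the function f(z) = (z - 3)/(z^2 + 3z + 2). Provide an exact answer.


Step 1: Q(z) = z^2 + 3z + 2 = (z + 1)(z + 2)
Step 2: Q'(z) = 2z + 3
Step 3: Q'(-1) = 1, P(-1) = -4
Step 4: Res = P(-1)/Q'(-1) = -4/1 = -4

-4


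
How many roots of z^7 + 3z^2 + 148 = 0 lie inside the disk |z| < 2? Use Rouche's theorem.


Step 1: On |z| = 2 the three terms have sizes |z^7| = 2^7 = 128, |3z^2| = 3*2^2 = 12, |148| = 148
Step 2: The dominant term is g(z) = 148; let h(z) = z^7 + 3z^2 so f = g + h
Step 3: On |z| = 2: |g| = 148 and |h| <= 128 + 12 = 140
Step 4: Since 148 > 140, |h| < |g| on |z| = 2, so by Rouche f has the same number of zeros as g inside |z| < 2
Step 5: g(z) = 148 is a nonzero constant with no zeros inside |z| < 2. Answer = 0

0


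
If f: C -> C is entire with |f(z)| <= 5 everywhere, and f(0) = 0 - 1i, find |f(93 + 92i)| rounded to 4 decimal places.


Step 1: By Liouville's theorem, a bounded entire function is constant.
Step 2: f(z) = f(0) = 0 - 1i for all z.
Step 3: |f(w)| = |0 - 1i| = sqrt(0 + 1)
Step 4: = 1.0

1.0


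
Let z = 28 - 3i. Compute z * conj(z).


Step 1: conj(z) = 28 + 3i
Step 2: z * conj(z) = 28^2 + (-3)^2
Step 3: = 784 + 9 = 793

793


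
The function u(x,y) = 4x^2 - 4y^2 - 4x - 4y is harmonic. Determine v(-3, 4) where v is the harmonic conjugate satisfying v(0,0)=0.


Step 1: v_x = -u_y = 8y + 4
Step 2: v_y = u_x = 8x - 4
Step 3: v = 8xy + 4x - 4y + C
Step 4: v(0,0) = 0 => C = 0
Step 5: v(-3, 4) = -124

-124


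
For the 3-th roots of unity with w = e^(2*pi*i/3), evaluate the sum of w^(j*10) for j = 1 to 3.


Step 1: The sum sum_{j=1}^{n} w^(k*j) equals n if n | k, else 0.
Step 2: Here n = 3, k = 10
Step 3: Does n divide k? 3 | 10 -> False
Step 4: Sum = 0

0


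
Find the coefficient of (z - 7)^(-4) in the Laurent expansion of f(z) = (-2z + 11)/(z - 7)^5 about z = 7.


Step 1: Write the numerator in powers of (z - 7): -2z + 11 = -2(z - 7) + (-2*7 + 11) = -2(z - 7) - 3
Step 2: Divide by (z - 7)^5: f(z) = -3(z - 7)^(-5) - 2(z - 7)^(-4)
Step 3: This finite sum is the Laurent series of f about z = 7.
Step 4: Coefficient of (z - 7)^(-4) = coefficient of (z - 7) in the re-centred numerator = -2

-2


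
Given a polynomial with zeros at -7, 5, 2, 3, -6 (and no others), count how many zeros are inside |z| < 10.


Step 1: Check each root:
  z = -7: |-7| = 7 < 10
  z = 5: |5| = 5 < 10
  z = 2: |2| = 2 < 10
  z = 3: |3| = 3 < 10
  z = -6: |-6| = 6 < 10
Step 2: Count = 5

5


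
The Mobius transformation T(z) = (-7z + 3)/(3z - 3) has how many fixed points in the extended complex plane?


Step 1: Fixed points satisfy T(z) = z
Step 2: 3z^2 + 4z - 3 = 0
Step 3: Discriminant = 4^2 - 4*3*(-3) = 52
Step 4: Number of fixed points = 2

2


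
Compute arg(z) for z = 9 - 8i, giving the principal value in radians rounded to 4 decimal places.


Step 1: z = 9 - 8i
Step 2: arg(z) = atan2(-8, 9)
Step 3: arg(z) = -0.7266

-0.7266


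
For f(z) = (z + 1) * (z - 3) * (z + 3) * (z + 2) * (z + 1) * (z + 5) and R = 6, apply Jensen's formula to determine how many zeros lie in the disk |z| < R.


Jensen's formula: (1/2pi)*integral log|f(Re^it)|dt = log|f(0)| + sum_{|a_k|<R} log(R/|a_k|)
Step 1: f(0) = 1 * (-3) * 3 * 2 * 1 * 5 = -90
Step 2: log|f(0)| = log|-1| + log|3| + log|-3| + log|-2| + log|-1| + log|-5| = 4.4998
Step 3: Zeros inside |z| < 6: -1, 3, -3, -2, -1, -5
Step 4: Jensen sum = log(6/1) + log(6/3) + log(6/3) + log(6/2) + log(6/1) + log(6/5) = 6.2507
Step 5: n(R) = number of terms in the Jensen sum = count of zeros inside |z| < 6 = 6

6


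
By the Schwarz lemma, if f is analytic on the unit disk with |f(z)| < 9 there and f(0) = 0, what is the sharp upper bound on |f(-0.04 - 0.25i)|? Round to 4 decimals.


Step 1: g = f/9 maps D -> D with g(0) = 0, so by the Schwarz lemma |g(z)| <= |z|, i.e. |f(z)| <= 9|z|; this is sharp (f(z) = 9z).
Step 2: |z0|^2 = (-0.04)^2 + (-0.25)^2 = 0.0641
Step 3: |z0| = sqrt(0.0641) = 0.25318
Step 4: Best bound = 9 * |z0| = 9 * 0.25318 = 2.2786

2.2786


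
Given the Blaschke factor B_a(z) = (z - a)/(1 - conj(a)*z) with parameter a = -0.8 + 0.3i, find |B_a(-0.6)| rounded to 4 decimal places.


Step 1: Numerator z0 - a = -0.6 - (-0.8 + 0.3i) = 0.2 - 0.3i
Step 2: Denominator 1 - conj(a)*z0 = 1 - (-0.8 - 0.3i)*(-0.6) = 0.52 - 0.18i
Step 3: |z0 - a|^2 = 0.2^2 + (-0.3)^2 = 0.13; |1 - conj(a)*z0|^2 = 0.52^2 + (-0.18)^2 = 0.3028
Step 4: |B_a(-0.6)| = sqrt(0.13 / 0.3028) = sqrt(0.429326)
Step 5: = 0.6552

0.6552


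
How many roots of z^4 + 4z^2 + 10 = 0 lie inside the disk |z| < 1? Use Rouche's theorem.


Step 1: On |z| = 1 the three terms have sizes |z^4| = 1^4 = 1, |4z^2| = 4*1^2 = 4, |10| = 10
Step 2: The dominant term is g(z) = 10; let h(z) = z^4 + 4z^2 so f = g + h
Step 3: On |z| = 1: |g| = 10 and |h| <= 1 + 4 = 5
Step 4: Since 10 > 5, |h| < |g| on |z| = 1, so by Rouche f has the same number of zeros as g inside |z| < 1
Step 5: g(z) = 10 is a nonzero constant with no zeros inside |z| < 1. Answer = 0

0


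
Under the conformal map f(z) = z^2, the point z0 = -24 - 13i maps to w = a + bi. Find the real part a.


Step 1: z0 = -24 - 13i
Step 2: z0^2 = (-24)^2 - (-13)^2 + 624i
Step 3: real part = 576 - 169 = 407

407


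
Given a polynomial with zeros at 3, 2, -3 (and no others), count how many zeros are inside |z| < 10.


Step 1: Check each root:
  z = 3: |3| = 3 < 10
  z = 2: |2| = 2 < 10
  z = -3: |-3| = 3 < 10
Step 2: Count = 3

3


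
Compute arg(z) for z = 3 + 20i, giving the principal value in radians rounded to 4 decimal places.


Step 1: z = 3 + 20i
Step 2: arg(z) = atan2(20, 3)
Step 3: arg(z) = 1.4219

1.4219


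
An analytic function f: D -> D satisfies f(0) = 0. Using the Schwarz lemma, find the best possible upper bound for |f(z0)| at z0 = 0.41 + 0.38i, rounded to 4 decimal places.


Step 1: Schwarz lemma: if f: D -> D is analytic with f(0) = 0, then |f(z)| <= |z| for all z in D, and this is sharp (f(z) = z).
Step 2: |z0|^2 = 0.41^2 + 0.38^2 = 0.3125
Step 3: |z0| = sqrt(0.3125) = 0.559017
Step 4: Best bound = |z0| = 0.559

0.559


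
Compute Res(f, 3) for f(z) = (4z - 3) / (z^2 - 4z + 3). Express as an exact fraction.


Step 1: Q(z) = z^2 - 4z + 3 = (z - 3)(z - 1)
Step 2: Q'(z) = 2z - 4
Step 3: Q'(3) = 2, P(3) = 9
Step 4: Res = P(3)/Q'(3) = 9/2 = 9/2

9/2


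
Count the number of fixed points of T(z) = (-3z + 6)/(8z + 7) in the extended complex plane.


Step 1: Fixed points satisfy T(z) = z
Step 2: 8z^2 + 10z - 6 = 0
Step 3: Discriminant = 10^2 - 4*8*(-6) = 292
Step 4: Number of fixed points = 2

2


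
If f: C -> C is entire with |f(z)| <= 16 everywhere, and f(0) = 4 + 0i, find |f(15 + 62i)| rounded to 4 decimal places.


Step 1: By Liouville's theorem, a bounded entire function is constant.
Step 2: f(z) = f(0) = 4 + 0i for all z.
Step 3: |f(w)| = |4 + 0i| = sqrt(16 + 0)
Step 4: = 4.0

4.0


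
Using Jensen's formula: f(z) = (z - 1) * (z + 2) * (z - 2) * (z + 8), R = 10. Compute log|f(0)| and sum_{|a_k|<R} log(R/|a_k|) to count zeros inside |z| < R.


Jensen's formula: (1/2pi)*integral log|f(Re^it)|dt = log|f(0)| + sum_{|a_k|<R} log(R/|a_k|)
Step 1: f(0) = (-1) * 2 * (-2) * 8 = 32
Step 2: log|f(0)| = log|1| + log|-2| + log|2| + log|-8| = 3.4657
Step 3: Zeros inside |z| < 10: 1, -2, 2, -8
Step 4: Jensen sum = log(10/1) + log(10/2) + log(10/2) + log(10/8) = 5.7446
Step 5: n(R) = number of terms in the Jensen sum = count of zeros inside |z| < 10 = 4

4


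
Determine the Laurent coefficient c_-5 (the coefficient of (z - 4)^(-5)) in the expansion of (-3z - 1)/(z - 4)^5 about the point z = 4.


Step 1: Write the numerator in powers of (z - 4): -3z - 1 = -3(z - 4) + (-3*4 - 1) = -3(z - 4) - 13
Step 2: Divide by (z - 4)^5: f(z) = -13(z - 4)^(-5) - 3(z - 4)^(-4)
Step 3: This finite sum is the Laurent series of f about z = 4.
Step 4: Coefficient of (z - 4)^(-5) = -3*4 - 1 = -13

-13


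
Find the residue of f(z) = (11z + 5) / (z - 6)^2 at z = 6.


Step 1: Pole of order 2 at z = 6
Step 2: Res = lim d/dz [(z - 6)^2 * f(z)] as z -> 6
Step 3: (z - 6)^2 * f(z) = 11z + 5
Step 4: d/dz[11z + 5] = 11

11


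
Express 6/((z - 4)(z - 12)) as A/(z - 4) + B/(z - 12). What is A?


Step 1: Multiply both sides by (z - 4) and set z = 4
Step 2: A = 6 / (4 - 12)
Step 3: A = 6 / (-8)
Step 4: A = -3/4

-3/4


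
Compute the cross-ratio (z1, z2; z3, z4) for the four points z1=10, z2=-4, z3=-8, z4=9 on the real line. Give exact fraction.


Step 1: (z1-z3)(z2-z4) = 18 * (-13) = -234
Step 2: (z1-z4)(z2-z3) = 1 * 4 = 4
Step 3: Cross-ratio = -234/4 = -117/2

-117/2


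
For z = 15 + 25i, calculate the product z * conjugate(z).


Step 1: conj(z) = 15 - 25i
Step 2: z * conj(z) = 15^2 + 25^2
Step 3: = 225 + 625 = 850

850


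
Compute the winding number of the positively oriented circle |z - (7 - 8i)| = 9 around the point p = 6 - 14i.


Step 1: Center c = (7, -8), radius = 9
Step 2: |p - c|^2 = (-1)^2 + (-6)^2 = 37
Step 3: r^2 = 81
Step 4: |p-c| < r so winding number = 1

1


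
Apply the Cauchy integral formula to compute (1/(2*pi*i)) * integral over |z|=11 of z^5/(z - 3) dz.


Step 1: f(z) = z^5, a = 3 is inside |z| = 11
Step 2: By Cauchy integral formula: (1/(2pi*i)) * integral = f(a)
Step 3: f(3) = 3^5 = 243

243


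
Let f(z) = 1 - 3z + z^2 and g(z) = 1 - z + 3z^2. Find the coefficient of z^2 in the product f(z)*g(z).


Step 1: z^2 term in f*g comes from: (1)*(3z^2) + (-3z)*(-z) + (z^2)*(1)
Step 2: = 3 + 3 + 1
Step 3: = 7

7


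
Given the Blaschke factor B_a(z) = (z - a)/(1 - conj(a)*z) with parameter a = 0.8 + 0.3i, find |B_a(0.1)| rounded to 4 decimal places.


Step 1: Numerator z0 - a = 0.1 - (0.8 + 0.3i) = -0.7 - 0.3i
Step 2: Denominator 1 - conj(a)*z0 = 1 - (0.8 - 0.3i)*0.1 = 0.92 + 0.03i
Step 3: |z0 - a|^2 = (-0.7)^2 + (-0.3)^2 = 0.58; |1 - conj(a)*z0|^2 = 0.92^2 + 0.03^2 = 0.8473
Step 4: |B_a(0.1)| = sqrt(0.58 / 0.8473) = sqrt(0.684527)
Step 5: = 0.8274

0.8274


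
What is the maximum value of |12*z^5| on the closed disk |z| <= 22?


Step 1: On |z| = 22, |f(z)| = 12 * |z|^5 = 12 * 22^5
Step 2: By maximum modulus principle, maximum is on boundary.
Step 3: Maximum = 12 * 5153632 = 61843584

61843584


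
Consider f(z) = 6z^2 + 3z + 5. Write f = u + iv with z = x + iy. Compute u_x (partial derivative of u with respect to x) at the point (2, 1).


Step 1: f(z) = 6(x+iy)^2 + 3(x+iy) + 5
Step 2: u = 6(x^2 - y^2) + 3x + 5
Step 3: u_x = 12x + 3
Step 4: At (2, 1): u_x = 24 + 3 = 27

27


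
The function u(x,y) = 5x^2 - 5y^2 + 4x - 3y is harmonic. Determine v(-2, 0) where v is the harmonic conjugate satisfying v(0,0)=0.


Step 1: v_x = -u_y = 10y + 3
Step 2: v_y = u_x = 10x + 4
Step 3: v = 10xy + 3x + 4y + C
Step 4: v(0,0) = 0 => C = 0
Step 5: v(-2, 0) = -6

-6


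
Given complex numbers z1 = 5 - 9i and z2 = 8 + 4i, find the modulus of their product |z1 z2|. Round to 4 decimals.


Step 1: |z1| = sqrt(5^2 + (-9)^2) = sqrt(106)
Step 2: |z2| = sqrt(8^2 + 4^2) = sqrt(80)
Step 3: |z1*z2| = |z1|*|z2| = sqrt(106) * sqrt(80) = sqrt(106 * 80) = sqrt(8480)
Step 4: = 92.0869

92.0869


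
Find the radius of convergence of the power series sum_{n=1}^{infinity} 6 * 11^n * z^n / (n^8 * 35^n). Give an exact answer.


Step 1: General term a_n = 6 * 11^n / (n^8 * 35^n)
Step 2: By the root test, |a_n|^(1/n) = 6^(1/n) * 11 / (n^(8/n) * 35) -> 11/35 as n -> infinity (since 6^(1/n) -> 1 and n^(8/n) -> 1)
Step 3: R = 1/lim|a_n|^(1/n) = 35/11

35/11


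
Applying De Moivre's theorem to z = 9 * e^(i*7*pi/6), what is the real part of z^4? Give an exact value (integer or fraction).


Step 1: By De Moivre's theorem, z^4 = 9^4 * e^(i*4*7*pi/6) = 6561 * (cos(14*pi/3) + i*sin(14*pi/3))
Step 2: |z|^4 = 9^4 = 6561
Step 3: Reduce the angle mod 2*pi: 14*pi/3 - 4*pi = 2*pi/3
Step 4: cos(2*pi/3) = -1/2
Step 5: Re(z^4) = 6561 * (-1/2) = -6561/2

-6561/2


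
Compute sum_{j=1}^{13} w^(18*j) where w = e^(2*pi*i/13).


Step 1: The sum sum_{j=1}^{n} w^(k*j) equals n if n | k, else 0.
Step 2: Here n = 13, k = 18
Step 3: Does n divide k? 13 | 18 -> False
Step 4: Sum = 0

0


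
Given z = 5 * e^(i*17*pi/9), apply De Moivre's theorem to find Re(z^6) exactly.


Step 1: By De Moivre's theorem, z^6 = 5^6 * e^(i*6*17*pi/9) = 15625 * (cos(34*pi/3) + i*sin(34*pi/3))
Step 2: |z|^6 = 5^6 = 15625
Step 3: Reduce the angle mod 2*pi: 34*pi/3 - 10*pi = 4*pi/3
Step 4: cos(4*pi/3) = -1/2
Step 5: Re(z^6) = 15625 * (-1/2) = -15625/2

-15625/2


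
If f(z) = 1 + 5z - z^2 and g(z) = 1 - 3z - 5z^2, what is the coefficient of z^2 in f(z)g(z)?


Step 1: z^2 term in f*g comes from: (1)*(-5z^2) + (5z)*(-3z) + (-z^2)*(1)
Step 2: = -5 - 15 - 1
Step 3: = -21

-21


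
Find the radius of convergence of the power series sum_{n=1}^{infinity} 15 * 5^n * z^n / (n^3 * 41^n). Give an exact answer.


Step 1: General term a_n = 15 * 5^n / (n^3 * 41^n)
Step 2: By the root test, |a_n|^(1/n) = 15^(1/n) * 5 / (n^(3/n) * 41) -> 5/41 as n -> infinity (since 15^(1/n) -> 1 and n^(3/n) -> 1)
Step 3: R = 1/lim|a_n|^(1/n) = 41/5

41/5


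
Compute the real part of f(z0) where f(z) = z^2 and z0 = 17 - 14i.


Step 1: z0 = 17 - 14i
Step 2: z0^2 = 17^2 - (-14)^2 - 476i
Step 3: real part = 289 - 196 = 93

93


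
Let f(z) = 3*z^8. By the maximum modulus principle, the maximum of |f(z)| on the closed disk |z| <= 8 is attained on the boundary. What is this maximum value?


Step 1: On |z| = 8, |f(z)| = 3 * |z|^8 = 3 * 8^8
Step 2: By maximum modulus principle, maximum is on boundary.
Step 3: Maximum = 3 * 16777216 = 50331648

50331648


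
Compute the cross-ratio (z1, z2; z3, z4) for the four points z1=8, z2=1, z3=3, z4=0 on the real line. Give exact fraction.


Step 1: (z1-z3)(z2-z4) = 5 * 1 = 5
Step 2: (z1-z4)(z2-z3) = 8 * (-2) = -16
Step 3: Cross-ratio = -5/16 = -5/16

-5/16
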